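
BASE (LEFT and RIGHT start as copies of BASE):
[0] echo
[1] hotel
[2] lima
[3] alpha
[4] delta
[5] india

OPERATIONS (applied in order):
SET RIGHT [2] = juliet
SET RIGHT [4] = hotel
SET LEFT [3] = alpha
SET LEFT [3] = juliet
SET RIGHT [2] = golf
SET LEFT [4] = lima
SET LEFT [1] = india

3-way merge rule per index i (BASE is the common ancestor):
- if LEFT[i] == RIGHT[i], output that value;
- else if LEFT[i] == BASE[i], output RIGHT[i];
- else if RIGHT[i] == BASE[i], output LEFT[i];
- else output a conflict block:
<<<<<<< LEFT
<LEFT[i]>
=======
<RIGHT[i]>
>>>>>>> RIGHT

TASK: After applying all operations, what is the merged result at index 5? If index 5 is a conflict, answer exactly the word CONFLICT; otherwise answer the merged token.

Answer: india

Derivation:
Final LEFT:  [echo, india, lima, juliet, lima, india]
Final RIGHT: [echo, hotel, golf, alpha, hotel, india]
i=0: L=echo R=echo -> agree -> echo
i=1: L=india, R=hotel=BASE -> take LEFT -> india
i=2: L=lima=BASE, R=golf -> take RIGHT -> golf
i=3: L=juliet, R=alpha=BASE -> take LEFT -> juliet
i=4: BASE=delta L=lima R=hotel all differ -> CONFLICT
i=5: L=india R=india -> agree -> india
Index 5 -> india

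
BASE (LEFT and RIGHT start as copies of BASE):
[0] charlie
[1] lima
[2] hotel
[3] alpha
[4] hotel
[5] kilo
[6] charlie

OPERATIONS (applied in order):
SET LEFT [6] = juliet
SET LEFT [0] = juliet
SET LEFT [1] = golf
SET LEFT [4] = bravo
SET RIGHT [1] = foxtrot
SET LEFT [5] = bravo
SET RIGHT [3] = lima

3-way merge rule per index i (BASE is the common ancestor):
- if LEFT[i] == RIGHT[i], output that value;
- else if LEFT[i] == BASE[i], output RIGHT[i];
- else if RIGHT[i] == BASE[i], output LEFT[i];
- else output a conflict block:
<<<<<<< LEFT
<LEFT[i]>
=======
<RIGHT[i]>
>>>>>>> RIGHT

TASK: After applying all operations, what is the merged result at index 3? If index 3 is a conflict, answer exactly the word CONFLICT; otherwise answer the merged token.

Final LEFT:  [juliet, golf, hotel, alpha, bravo, bravo, juliet]
Final RIGHT: [charlie, foxtrot, hotel, lima, hotel, kilo, charlie]
i=0: L=juliet, R=charlie=BASE -> take LEFT -> juliet
i=1: BASE=lima L=golf R=foxtrot all differ -> CONFLICT
i=2: L=hotel R=hotel -> agree -> hotel
i=3: L=alpha=BASE, R=lima -> take RIGHT -> lima
i=4: L=bravo, R=hotel=BASE -> take LEFT -> bravo
i=5: L=bravo, R=kilo=BASE -> take LEFT -> bravo
i=6: L=juliet, R=charlie=BASE -> take LEFT -> juliet
Index 3 -> lima

Answer: lima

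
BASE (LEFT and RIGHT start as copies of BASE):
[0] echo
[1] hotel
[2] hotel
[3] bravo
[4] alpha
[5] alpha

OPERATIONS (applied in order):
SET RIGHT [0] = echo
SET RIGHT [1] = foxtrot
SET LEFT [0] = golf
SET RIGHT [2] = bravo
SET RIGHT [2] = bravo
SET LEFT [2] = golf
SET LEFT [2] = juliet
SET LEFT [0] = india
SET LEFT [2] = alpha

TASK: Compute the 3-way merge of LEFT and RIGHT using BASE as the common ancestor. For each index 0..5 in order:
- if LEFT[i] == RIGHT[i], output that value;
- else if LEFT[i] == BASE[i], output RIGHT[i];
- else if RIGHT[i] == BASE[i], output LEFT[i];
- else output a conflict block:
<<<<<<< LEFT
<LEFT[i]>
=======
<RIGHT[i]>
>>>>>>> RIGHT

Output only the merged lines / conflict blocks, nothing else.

Final LEFT:  [india, hotel, alpha, bravo, alpha, alpha]
Final RIGHT: [echo, foxtrot, bravo, bravo, alpha, alpha]
i=0: L=india, R=echo=BASE -> take LEFT -> india
i=1: L=hotel=BASE, R=foxtrot -> take RIGHT -> foxtrot
i=2: BASE=hotel L=alpha R=bravo all differ -> CONFLICT
i=3: L=bravo R=bravo -> agree -> bravo
i=4: L=alpha R=alpha -> agree -> alpha
i=5: L=alpha R=alpha -> agree -> alpha

Answer: india
foxtrot
<<<<<<< LEFT
alpha
=======
bravo
>>>>>>> RIGHT
bravo
alpha
alpha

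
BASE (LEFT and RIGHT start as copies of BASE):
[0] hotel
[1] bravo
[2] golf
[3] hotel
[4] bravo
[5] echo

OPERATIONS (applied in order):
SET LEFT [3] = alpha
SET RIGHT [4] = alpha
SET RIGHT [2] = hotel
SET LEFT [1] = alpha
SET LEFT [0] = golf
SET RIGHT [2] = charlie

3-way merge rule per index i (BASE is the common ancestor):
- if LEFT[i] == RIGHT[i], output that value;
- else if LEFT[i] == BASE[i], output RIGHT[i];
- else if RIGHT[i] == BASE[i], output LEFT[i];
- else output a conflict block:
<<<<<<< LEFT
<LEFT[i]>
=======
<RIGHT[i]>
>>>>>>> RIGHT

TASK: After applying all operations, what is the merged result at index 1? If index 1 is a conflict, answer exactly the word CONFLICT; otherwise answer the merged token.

Final LEFT:  [golf, alpha, golf, alpha, bravo, echo]
Final RIGHT: [hotel, bravo, charlie, hotel, alpha, echo]
i=0: L=golf, R=hotel=BASE -> take LEFT -> golf
i=1: L=alpha, R=bravo=BASE -> take LEFT -> alpha
i=2: L=golf=BASE, R=charlie -> take RIGHT -> charlie
i=3: L=alpha, R=hotel=BASE -> take LEFT -> alpha
i=4: L=bravo=BASE, R=alpha -> take RIGHT -> alpha
i=5: L=echo R=echo -> agree -> echo
Index 1 -> alpha

Answer: alpha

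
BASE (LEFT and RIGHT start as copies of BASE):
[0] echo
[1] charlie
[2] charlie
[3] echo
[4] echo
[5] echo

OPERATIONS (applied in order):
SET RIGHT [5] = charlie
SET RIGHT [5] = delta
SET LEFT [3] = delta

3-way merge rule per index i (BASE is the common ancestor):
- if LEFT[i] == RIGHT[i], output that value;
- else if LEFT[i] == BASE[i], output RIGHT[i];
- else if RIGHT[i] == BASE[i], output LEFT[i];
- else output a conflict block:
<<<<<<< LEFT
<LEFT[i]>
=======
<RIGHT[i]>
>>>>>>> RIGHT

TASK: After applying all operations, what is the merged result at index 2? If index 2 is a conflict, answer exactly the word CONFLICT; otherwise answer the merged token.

Answer: charlie

Derivation:
Final LEFT:  [echo, charlie, charlie, delta, echo, echo]
Final RIGHT: [echo, charlie, charlie, echo, echo, delta]
i=0: L=echo R=echo -> agree -> echo
i=1: L=charlie R=charlie -> agree -> charlie
i=2: L=charlie R=charlie -> agree -> charlie
i=3: L=delta, R=echo=BASE -> take LEFT -> delta
i=4: L=echo R=echo -> agree -> echo
i=5: L=echo=BASE, R=delta -> take RIGHT -> delta
Index 2 -> charlie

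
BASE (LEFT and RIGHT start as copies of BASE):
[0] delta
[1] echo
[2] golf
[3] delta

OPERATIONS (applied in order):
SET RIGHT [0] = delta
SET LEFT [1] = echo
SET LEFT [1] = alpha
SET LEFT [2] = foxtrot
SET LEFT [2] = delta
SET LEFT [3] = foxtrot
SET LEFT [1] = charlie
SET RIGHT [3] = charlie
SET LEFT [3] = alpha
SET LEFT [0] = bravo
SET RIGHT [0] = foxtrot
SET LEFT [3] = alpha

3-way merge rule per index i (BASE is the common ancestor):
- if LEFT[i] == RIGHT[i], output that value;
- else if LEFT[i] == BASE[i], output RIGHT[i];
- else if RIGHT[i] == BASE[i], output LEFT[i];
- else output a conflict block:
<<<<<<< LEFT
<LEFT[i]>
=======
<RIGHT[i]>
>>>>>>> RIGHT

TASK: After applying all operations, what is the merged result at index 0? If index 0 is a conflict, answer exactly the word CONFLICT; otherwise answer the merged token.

Answer: CONFLICT

Derivation:
Final LEFT:  [bravo, charlie, delta, alpha]
Final RIGHT: [foxtrot, echo, golf, charlie]
i=0: BASE=delta L=bravo R=foxtrot all differ -> CONFLICT
i=1: L=charlie, R=echo=BASE -> take LEFT -> charlie
i=2: L=delta, R=golf=BASE -> take LEFT -> delta
i=3: BASE=delta L=alpha R=charlie all differ -> CONFLICT
Index 0 -> CONFLICT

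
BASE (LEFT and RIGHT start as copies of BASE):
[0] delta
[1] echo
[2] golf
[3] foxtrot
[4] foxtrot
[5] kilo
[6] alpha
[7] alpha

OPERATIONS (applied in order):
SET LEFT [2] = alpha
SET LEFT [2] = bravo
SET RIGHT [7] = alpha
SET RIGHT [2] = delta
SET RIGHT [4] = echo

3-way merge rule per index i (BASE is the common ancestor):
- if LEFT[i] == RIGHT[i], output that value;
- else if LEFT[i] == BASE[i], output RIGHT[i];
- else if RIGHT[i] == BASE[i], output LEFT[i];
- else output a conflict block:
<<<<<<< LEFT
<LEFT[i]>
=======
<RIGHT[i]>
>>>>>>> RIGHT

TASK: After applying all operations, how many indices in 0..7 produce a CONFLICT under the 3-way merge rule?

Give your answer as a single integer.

Final LEFT:  [delta, echo, bravo, foxtrot, foxtrot, kilo, alpha, alpha]
Final RIGHT: [delta, echo, delta, foxtrot, echo, kilo, alpha, alpha]
i=0: L=delta R=delta -> agree -> delta
i=1: L=echo R=echo -> agree -> echo
i=2: BASE=golf L=bravo R=delta all differ -> CONFLICT
i=3: L=foxtrot R=foxtrot -> agree -> foxtrot
i=4: L=foxtrot=BASE, R=echo -> take RIGHT -> echo
i=5: L=kilo R=kilo -> agree -> kilo
i=6: L=alpha R=alpha -> agree -> alpha
i=7: L=alpha R=alpha -> agree -> alpha
Conflict count: 1

Answer: 1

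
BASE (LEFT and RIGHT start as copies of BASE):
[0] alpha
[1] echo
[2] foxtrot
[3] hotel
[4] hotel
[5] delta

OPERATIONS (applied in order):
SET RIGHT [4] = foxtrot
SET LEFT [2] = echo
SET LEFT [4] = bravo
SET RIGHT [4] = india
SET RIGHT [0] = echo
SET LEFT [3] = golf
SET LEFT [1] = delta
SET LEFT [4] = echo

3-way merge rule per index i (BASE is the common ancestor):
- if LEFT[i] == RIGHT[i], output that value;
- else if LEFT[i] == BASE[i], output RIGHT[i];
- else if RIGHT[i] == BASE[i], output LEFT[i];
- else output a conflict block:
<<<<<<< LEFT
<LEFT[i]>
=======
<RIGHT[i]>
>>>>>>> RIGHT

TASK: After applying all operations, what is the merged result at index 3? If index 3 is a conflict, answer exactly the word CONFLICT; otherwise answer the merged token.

Final LEFT:  [alpha, delta, echo, golf, echo, delta]
Final RIGHT: [echo, echo, foxtrot, hotel, india, delta]
i=0: L=alpha=BASE, R=echo -> take RIGHT -> echo
i=1: L=delta, R=echo=BASE -> take LEFT -> delta
i=2: L=echo, R=foxtrot=BASE -> take LEFT -> echo
i=3: L=golf, R=hotel=BASE -> take LEFT -> golf
i=4: BASE=hotel L=echo R=india all differ -> CONFLICT
i=5: L=delta R=delta -> agree -> delta
Index 3 -> golf

Answer: golf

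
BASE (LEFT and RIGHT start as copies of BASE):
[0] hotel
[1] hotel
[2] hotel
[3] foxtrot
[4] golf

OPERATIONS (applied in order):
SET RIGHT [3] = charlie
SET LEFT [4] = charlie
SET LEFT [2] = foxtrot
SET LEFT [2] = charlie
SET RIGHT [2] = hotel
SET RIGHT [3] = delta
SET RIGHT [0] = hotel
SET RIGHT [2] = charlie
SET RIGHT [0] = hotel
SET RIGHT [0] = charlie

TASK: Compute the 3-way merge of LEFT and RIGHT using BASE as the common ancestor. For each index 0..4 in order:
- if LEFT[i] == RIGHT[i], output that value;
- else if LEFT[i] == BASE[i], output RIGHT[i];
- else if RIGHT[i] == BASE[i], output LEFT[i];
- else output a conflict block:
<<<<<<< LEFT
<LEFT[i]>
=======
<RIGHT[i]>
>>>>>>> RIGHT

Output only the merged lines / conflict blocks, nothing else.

Final LEFT:  [hotel, hotel, charlie, foxtrot, charlie]
Final RIGHT: [charlie, hotel, charlie, delta, golf]
i=0: L=hotel=BASE, R=charlie -> take RIGHT -> charlie
i=1: L=hotel R=hotel -> agree -> hotel
i=2: L=charlie R=charlie -> agree -> charlie
i=3: L=foxtrot=BASE, R=delta -> take RIGHT -> delta
i=4: L=charlie, R=golf=BASE -> take LEFT -> charlie

Answer: charlie
hotel
charlie
delta
charlie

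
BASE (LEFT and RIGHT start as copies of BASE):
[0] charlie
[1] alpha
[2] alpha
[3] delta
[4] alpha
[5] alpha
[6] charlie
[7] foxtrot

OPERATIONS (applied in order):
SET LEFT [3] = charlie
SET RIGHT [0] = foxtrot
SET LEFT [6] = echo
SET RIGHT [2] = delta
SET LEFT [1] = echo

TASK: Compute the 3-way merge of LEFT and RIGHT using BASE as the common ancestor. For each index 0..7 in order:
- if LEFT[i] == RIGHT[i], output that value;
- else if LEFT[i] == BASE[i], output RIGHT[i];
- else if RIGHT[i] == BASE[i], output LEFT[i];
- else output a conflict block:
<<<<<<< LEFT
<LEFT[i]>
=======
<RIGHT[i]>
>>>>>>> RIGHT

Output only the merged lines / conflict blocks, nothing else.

Final LEFT:  [charlie, echo, alpha, charlie, alpha, alpha, echo, foxtrot]
Final RIGHT: [foxtrot, alpha, delta, delta, alpha, alpha, charlie, foxtrot]
i=0: L=charlie=BASE, R=foxtrot -> take RIGHT -> foxtrot
i=1: L=echo, R=alpha=BASE -> take LEFT -> echo
i=2: L=alpha=BASE, R=delta -> take RIGHT -> delta
i=3: L=charlie, R=delta=BASE -> take LEFT -> charlie
i=4: L=alpha R=alpha -> agree -> alpha
i=5: L=alpha R=alpha -> agree -> alpha
i=6: L=echo, R=charlie=BASE -> take LEFT -> echo
i=7: L=foxtrot R=foxtrot -> agree -> foxtrot

Answer: foxtrot
echo
delta
charlie
alpha
alpha
echo
foxtrot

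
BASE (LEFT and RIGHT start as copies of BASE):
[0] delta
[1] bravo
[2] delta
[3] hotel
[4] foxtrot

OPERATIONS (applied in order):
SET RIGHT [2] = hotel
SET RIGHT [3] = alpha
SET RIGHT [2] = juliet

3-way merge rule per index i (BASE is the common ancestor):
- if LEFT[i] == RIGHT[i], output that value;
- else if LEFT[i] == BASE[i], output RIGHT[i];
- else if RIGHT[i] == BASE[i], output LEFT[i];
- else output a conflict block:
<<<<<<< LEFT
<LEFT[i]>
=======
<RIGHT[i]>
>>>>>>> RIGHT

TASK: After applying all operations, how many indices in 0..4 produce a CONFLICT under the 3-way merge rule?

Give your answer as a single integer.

Answer: 0

Derivation:
Final LEFT:  [delta, bravo, delta, hotel, foxtrot]
Final RIGHT: [delta, bravo, juliet, alpha, foxtrot]
i=0: L=delta R=delta -> agree -> delta
i=1: L=bravo R=bravo -> agree -> bravo
i=2: L=delta=BASE, R=juliet -> take RIGHT -> juliet
i=3: L=hotel=BASE, R=alpha -> take RIGHT -> alpha
i=4: L=foxtrot R=foxtrot -> agree -> foxtrot
Conflict count: 0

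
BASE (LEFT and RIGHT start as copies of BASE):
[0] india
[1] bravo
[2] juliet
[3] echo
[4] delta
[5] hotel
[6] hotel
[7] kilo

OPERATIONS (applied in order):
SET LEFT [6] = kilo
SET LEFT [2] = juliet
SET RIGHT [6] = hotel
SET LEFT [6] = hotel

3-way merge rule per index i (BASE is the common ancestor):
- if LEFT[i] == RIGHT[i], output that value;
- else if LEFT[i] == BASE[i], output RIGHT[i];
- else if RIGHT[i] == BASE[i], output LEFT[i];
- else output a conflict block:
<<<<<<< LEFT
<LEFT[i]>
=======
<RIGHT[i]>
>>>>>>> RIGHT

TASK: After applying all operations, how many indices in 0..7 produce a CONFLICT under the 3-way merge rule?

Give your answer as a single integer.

Final LEFT:  [india, bravo, juliet, echo, delta, hotel, hotel, kilo]
Final RIGHT: [india, bravo, juliet, echo, delta, hotel, hotel, kilo]
i=0: L=india R=india -> agree -> india
i=1: L=bravo R=bravo -> agree -> bravo
i=2: L=juliet R=juliet -> agree -> juliet
i=3: L=echo R=echo -> agree -> echo
i=4: L=delta R=delta -> agree -> delta
i=5: L=hotel R=hotel -> agree -> hotel
i=6: L=hotel R=hotel -> agree -> hotel
i=7: L=kilo R=kilo -> agree -> kilo
Conflict count: 0

Answer: 0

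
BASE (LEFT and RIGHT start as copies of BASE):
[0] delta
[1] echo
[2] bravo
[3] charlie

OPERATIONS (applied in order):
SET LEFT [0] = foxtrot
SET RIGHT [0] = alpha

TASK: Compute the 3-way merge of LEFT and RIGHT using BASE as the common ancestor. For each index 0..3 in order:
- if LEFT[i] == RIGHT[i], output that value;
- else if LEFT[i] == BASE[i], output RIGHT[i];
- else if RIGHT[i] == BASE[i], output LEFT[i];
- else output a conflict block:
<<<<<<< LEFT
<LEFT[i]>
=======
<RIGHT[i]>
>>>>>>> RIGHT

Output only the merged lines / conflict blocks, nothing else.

Answer: <<<<<<< LEFT
foxtrot
=======
alpha
>>>>>>> RIGHT
echo
bravo
charlie

Derivation:
Final LEFT:  [foxtrot, echo, bravo, charlie]
Final RIGHT: [alpha, echo, bravo, charlie]
i=0: BASE=delta L=foxtrot R=alpha all differ -> CONFLICT
i=1: L=echo R=echo -> agree -> echo
i=2: L=bravo R=bravo -> agree -> bravo
i=3: L=charlie R=charlie -> agree -> charlie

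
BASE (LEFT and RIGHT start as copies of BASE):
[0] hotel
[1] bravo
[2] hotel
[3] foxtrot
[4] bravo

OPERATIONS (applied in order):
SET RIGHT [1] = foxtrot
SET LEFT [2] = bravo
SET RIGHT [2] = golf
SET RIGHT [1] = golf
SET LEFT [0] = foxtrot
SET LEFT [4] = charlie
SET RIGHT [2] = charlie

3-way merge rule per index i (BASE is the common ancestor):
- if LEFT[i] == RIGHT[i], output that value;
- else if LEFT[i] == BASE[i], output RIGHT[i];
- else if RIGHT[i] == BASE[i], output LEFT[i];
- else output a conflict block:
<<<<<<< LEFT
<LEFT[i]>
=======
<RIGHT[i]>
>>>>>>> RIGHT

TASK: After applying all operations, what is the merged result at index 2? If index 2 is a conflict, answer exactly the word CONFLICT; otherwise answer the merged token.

Answer: CONFLICT

Derivation:
Final LEFT:  [foxtrot, bravo, bravo, foxtrot, charlie]
Final RIGHT: [hotel, golf, charlie, foxtrot, bravo]
i=0: L=foxtrot, R=hotel=BASE -> take LEFT -> foxtrot
i=1: L=bravo=BASE, R=golf -> take RIGHT -> golf
i=2: BASE=hotel L=bravo R=charlie all differ -> CONFLICT
i=3: L=foxtrot R=foxtrot -> agree -> foxtrot
i=4: L=charlie, R=bravo=BASE -> take LEFT -> charlie
Index 2 -> CONFLICT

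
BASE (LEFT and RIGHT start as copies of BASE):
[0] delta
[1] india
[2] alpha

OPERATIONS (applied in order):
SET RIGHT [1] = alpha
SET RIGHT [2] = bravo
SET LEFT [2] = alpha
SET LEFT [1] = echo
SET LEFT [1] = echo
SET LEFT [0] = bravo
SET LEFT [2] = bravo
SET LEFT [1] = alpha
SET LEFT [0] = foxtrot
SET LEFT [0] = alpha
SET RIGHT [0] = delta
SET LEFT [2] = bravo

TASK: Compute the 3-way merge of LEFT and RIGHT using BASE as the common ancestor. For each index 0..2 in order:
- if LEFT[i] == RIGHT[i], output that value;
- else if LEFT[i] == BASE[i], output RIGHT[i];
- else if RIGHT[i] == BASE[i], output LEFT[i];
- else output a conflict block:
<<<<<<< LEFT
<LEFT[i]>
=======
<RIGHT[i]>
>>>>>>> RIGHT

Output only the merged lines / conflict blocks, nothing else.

Final LEFT:  [alpha, alpha, bravo]
Final RIGHT: [delta, alpha, bravo]
i=0: L=alpha, R=delta=BASE -> take LEFT -> alpha
i=1: L=alpha R=alpha -> agree -> alpha
i=2: L=bravo R=bravo -> agree -> bravo

Answer: alpha
alpha
bravo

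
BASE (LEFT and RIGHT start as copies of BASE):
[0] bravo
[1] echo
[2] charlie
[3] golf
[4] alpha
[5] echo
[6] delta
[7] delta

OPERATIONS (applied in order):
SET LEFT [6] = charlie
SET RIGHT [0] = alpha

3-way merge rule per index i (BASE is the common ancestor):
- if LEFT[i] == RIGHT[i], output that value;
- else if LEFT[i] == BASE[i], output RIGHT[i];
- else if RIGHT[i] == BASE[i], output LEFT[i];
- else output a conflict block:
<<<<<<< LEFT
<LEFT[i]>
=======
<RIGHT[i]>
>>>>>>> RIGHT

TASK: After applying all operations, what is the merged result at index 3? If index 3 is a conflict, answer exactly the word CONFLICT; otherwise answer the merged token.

Final LEFT:  [bravo, echo, charlie, golf, alpha, echo, charlie, delta]
Final RIGHT: [alpha, echo, charlie, golf, alpha, echo, delta, delta]
i=0: L=bravo=BASE, R=alpha -> take RIGHT -> alpha
i=1: L=echo R=echo -> agree -> echo
i=2: L=charlie R=charlie -> agree -> charlie
i=3: L=golf R=golf -> agree -> golf
i=4: L=alpha R=alpha -> agree -> alpha
i=5: L=echo R=echo -> agree -> echo
i=6: L=charlie, R=delta=BASE -> take LEFT -> charlie
i=7: L=delta R=delta -> agree -> delta
Index 3 -> golf

Answer: golf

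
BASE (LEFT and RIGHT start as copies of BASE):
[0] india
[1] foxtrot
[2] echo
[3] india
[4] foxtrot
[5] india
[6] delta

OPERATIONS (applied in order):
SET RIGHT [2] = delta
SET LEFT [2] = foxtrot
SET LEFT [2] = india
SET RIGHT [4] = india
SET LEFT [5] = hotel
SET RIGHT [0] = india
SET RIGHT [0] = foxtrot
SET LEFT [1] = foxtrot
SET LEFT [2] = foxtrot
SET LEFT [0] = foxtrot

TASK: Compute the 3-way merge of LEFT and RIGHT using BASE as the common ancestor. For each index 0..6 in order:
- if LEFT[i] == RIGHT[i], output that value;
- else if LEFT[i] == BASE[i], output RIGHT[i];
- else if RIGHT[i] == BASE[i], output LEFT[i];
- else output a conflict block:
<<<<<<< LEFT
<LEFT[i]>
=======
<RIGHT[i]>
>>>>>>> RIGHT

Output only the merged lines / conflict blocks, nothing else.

Answer: foxtrot
foxtrot
<<<<<<< LEFT
foxtrot
=======
delta
>>>>>>> RIGHT
india
india
hotel
delta

Derivation:
Final LEFT:  [foxtrot, foxtrot, foxtrot, india, foxtrot, hotel, delta]
Final RIGHT: [foxtrot, foxtrot, delta, india, india, india, delta]
i=0: L=foxtrot R=foxtrot -> agree -> foxtrot
i=1: L=foxtrot R=foxtrot -> agree -> foxtrot
i=2: BASE=echo L=foxtrot R=delta all differ -> CONFLICT
i=3: L=india R=india -> agree -> india
i=4: L=foxtrot=BASE, R=india -> take RIGHT -> india
i=5: L=hotel, R=india=BASE -> take LEFT -> hotel
i=6: L=delta R=delta -> agree -> delta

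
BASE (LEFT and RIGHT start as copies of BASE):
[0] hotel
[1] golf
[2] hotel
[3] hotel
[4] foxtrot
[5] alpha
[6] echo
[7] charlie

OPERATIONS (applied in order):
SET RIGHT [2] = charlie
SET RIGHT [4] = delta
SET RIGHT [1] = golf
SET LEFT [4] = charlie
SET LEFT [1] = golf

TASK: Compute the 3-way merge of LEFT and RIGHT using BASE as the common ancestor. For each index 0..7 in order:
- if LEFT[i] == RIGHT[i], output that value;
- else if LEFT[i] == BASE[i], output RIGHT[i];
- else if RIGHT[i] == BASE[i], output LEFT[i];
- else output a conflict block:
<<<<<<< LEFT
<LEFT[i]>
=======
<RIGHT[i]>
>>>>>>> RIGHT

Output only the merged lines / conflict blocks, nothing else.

Answer: hotel
golf
charlie
hotel
<<<<<<< LEFT
charlie
=======
delta
>>>>>>> RIGHT
alpha
echo
charlie

Derivation:
Final LEFT:  [hotel, golf, hotel, hotel, charlie, alpha, echo, charlie]
Final RIGHT: [hotel, golf, charlie, hotel, delta, alpha, echo, charlie]
i=0: L=hotel R=hotel -> agree -> hotel
i=1: L=golf R=golf -> agree -> golf
i=2: L=hotel=BASE, R=charlie -> take RIGHT -> charlie
i=3: L=hotel R=hotel -> agree -> hotel
i=4: BASE=foxtrot L=charlie R=delta all differ -> CONFLICT
i=5: L=alpha R=alpha -> agree -> alpha
i=6: L=echo R=echo -> agree -> echo
i=7: L=charlie R=charlie -> agree -> charlie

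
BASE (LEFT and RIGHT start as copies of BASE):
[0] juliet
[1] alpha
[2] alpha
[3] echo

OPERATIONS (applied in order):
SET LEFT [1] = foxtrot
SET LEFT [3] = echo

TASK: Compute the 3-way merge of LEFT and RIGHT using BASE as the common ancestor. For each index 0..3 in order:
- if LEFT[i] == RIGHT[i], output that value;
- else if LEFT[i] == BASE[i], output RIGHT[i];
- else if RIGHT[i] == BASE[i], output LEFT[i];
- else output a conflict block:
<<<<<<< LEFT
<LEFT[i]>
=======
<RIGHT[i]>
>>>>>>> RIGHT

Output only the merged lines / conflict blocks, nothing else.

Answer: juliet
foxtrot
alpha
echo

Derivation:
Final LEFT:  [juliet, foxtrot, alpha, echo]
Final RIGHT: [juliet, alpha, alpha, echo]
i=0: L=juliet R=juliet -> agree -> juliet
i=1: L=foxtrot, R=alpha=BASE -> take LEFT -> foxtrot
i=2: L=alpha R=alpha -> agree -> alpha
i=3: L=echo R=echo -> agree -> echo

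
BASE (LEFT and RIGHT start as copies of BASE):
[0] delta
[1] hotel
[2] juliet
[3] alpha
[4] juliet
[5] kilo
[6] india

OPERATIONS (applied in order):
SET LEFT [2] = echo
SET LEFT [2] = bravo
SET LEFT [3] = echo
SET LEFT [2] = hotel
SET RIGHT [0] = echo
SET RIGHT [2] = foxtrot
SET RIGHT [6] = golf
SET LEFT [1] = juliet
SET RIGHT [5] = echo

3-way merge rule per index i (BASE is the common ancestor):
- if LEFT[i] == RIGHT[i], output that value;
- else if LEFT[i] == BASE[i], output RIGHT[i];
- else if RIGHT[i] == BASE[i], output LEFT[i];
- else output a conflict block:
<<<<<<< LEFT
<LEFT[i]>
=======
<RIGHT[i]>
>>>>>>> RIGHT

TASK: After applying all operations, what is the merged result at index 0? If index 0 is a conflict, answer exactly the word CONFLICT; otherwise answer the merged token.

Final LEFT:  [delta, juliet, hotel, echo, juliet, kilo, india]
Final RIGHT: [echo, hotel, foxtrot, alpha, juliet, echo, golf]
i=0: L=delta=BASE, R=echo -> take RIGHT -> echo
i=1: L=juliet, R=hotel=BASE -> take LEFT -> juliet
i=2: BASE=juliet L=hotel R=foxtrot all differ -> CONFLICT
i=3: L=echo, R=alpha=BASE -> take LEFT -> echo
i=4: L=juliet R=juliet -> agree -> juliet
i=5: L=kilo=BASE, R=echo -> take RIGHT -> echo
i=6: L=india=BASE, R=golf -> take RIGHT -> golf
Index 0 -> echo

Answer: echo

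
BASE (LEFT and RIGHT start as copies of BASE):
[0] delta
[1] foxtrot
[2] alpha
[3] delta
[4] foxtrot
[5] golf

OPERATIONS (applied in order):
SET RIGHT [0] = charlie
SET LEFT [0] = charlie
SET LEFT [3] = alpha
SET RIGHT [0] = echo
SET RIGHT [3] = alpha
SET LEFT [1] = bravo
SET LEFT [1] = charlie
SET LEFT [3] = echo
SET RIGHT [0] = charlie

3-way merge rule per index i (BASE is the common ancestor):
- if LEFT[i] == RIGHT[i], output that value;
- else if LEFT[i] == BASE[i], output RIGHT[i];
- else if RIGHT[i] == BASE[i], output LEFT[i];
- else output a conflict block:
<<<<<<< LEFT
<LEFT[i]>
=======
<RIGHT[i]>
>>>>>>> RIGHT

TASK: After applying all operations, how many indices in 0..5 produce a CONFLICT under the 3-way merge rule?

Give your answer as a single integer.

Answer: 1

Derivation:
Final LEFT:  [charlie, charlie, alpha, echo, foxtrot, golf]
Final RIGHT: [charlie, foxtrot, alpha, alpha, foxtrot, golf]
i=0: L=charlie R=charlie -> agree -> charlie
i=1: L=charlie, R=foxtrot=BASE -> take LEFT -> charlie
i=2: L=alpha R=alpha -> agree -> alpha
i=3: BASE=delta L=echo R=alpha all differ -> CONFLICT
i=4: L=foxtrot R=foxtrot -> agree -> foxtrot
i=5: L=golf R=golf -> agree -> golf
Conflict count: 1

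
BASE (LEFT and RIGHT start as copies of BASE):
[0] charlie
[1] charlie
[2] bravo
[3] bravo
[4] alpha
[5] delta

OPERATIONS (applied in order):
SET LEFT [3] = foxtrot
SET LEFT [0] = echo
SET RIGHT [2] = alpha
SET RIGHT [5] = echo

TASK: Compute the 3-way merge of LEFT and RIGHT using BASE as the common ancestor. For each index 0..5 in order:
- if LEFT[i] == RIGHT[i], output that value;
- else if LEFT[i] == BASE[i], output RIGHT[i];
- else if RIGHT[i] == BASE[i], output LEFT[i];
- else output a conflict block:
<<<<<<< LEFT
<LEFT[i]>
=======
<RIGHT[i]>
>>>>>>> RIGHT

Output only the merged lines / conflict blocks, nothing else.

Final LEFT:  [echo, charlie, bravo, foxtrot, alpha, delta]
Final RIGHT: [charlie, charlie, alpha, bravo, alpha, echo]
i=0: L=echo, R=charlie=BASE -> take LEFT -> echo
i=1: L=charlie R=charlie -> agree -> charlie
i=2: L=bravo=BASE, R=alpha -> take RIGHT -> alpha
i=3: L=foxtrot, R=bravo=BASE -> take LEFT -> foxtrot
i=4: L=alpha R=alpha -> agree -> alpha
i=5: L=delta=BASE, R=echo -> take RIGHT -> echo

Answer: echo
charlie
alpha
foxtrot
alpha
echo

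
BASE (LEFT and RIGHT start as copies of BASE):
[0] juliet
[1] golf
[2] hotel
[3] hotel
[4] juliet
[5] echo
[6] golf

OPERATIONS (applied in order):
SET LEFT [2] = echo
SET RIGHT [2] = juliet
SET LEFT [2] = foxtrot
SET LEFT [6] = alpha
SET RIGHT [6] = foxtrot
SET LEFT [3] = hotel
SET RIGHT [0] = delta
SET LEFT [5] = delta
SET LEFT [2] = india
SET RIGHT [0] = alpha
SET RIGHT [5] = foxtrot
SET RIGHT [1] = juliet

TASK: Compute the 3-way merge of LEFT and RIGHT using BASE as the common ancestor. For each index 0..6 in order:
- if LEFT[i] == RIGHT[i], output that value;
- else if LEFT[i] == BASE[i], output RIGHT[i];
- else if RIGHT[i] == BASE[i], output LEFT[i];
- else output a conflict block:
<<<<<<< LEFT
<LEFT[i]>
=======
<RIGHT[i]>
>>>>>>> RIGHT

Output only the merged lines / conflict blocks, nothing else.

Answer: alpha
juliet
<<<<<<< LEFT
india
=======
juliet
>>>>>>> RIGHT
hotel
juliet
<<<<<<< LEFT
delta
=======
foxtrot
>>>>>>> RIGHT
<<<<<<< LEFT
alpha
=======
foxtrot
>>>>>>> RIGHT

Derivation:
Final LEFT:  [juliet, golf, india, hotel, juliet, delta, alpha]
Final RIGHT: [alpha, juliet, juliet, hotel, juliet, foxtrot, foxtrot]
i=0: L=juliet=BASE, R=alpha -> take RIGHT -> alpha
i=1: L=golf=BASE, R=juliet -> take RIGHT -> juliet
i=2: BASE=hotel L=india R=juliet all differ -> CONFLICT
i=3: L=hotel R=hotel -> agree -> hotel
i=4: L=juliet R=juliet -> agree -> juliet
i=5: BASE=echo L=delta R=foxtrot all differ -> CONFLICT
i=6: BASE=golf L=alpha R=foxtrot all differ -> CONFLICT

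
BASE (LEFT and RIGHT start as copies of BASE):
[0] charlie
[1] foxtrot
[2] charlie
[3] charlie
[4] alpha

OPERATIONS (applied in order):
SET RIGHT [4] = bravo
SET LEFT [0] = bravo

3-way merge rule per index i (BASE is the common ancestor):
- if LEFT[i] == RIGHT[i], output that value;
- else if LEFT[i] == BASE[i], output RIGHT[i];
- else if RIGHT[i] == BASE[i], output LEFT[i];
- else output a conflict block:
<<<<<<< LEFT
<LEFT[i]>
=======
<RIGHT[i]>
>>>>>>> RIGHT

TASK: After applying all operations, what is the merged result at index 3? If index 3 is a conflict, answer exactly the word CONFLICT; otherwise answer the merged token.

Final LEFT:  [bravo, foxtrot, charlie, charlie, alpha]
Final RIGHT: [charlie, foxtrot, charlie, charlie, bravo]
i=0: L=bravo, R=charlie=BASE -> take LEFT -> bravo
i=1: L=foxtrot R=foxtrot -> agree -> foxtrot
i=2: L=charlie R=charlie -> agree -> charlie
i=3: L=charlie R=charlie -> agree -> charlie
i=4: L=alpha=BASE, R=bravo -> take RIGHT -> bravo
Index 3 -> charlie

Answer: charlie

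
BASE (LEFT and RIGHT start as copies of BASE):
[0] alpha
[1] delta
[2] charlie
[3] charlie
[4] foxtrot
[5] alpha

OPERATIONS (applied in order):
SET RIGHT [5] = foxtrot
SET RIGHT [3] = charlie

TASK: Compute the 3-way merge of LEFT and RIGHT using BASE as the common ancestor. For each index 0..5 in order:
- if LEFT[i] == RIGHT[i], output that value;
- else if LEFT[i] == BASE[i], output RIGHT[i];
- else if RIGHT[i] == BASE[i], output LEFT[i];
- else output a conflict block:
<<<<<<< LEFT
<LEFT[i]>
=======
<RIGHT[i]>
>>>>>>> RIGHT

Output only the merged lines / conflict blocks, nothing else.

Answer: alpha
delta
charlie
charlie
foxtrot
foxtrot

Derivation:
Final LEFT:  [alpha, delta, charlie, charlie, foxtrot, alpha]
Final RIGHT: [alpha, delta, charlie, charlie, foxtrot, foxtrot]
i=0: L=alpha R=alpha -> agree -> alpha
i=1: L=delta R=delta -> agree -> delta
i=2: L=charlie R=charlie -> agree -> charlie
i=3: L=charlie R=charlie -> agree -> charlie
i=4: L=foxtrot R=foxtrot -> agree -> foxtrot
i=5: L=alpha=BASE, R=foxtrot -> take RIGHT -> foxtrot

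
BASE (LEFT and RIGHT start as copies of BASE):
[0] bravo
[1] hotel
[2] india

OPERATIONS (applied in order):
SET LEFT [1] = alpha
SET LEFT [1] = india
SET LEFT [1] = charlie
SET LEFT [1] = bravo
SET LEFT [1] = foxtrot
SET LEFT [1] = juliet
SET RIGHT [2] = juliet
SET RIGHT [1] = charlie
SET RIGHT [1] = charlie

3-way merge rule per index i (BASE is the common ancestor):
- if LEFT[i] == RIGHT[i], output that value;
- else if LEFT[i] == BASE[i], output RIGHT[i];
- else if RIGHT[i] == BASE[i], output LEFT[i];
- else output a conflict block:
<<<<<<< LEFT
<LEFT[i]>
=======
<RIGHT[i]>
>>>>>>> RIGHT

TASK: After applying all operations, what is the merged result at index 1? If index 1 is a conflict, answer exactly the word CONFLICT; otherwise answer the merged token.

Answer: CONFLICT

Derivation:
Final LEFT:  [bravo, juliet, india]
Final RIGHT: [bravo, charlie, juliet]
i=0: L=bravo R=bravo -> agree -> bravo
i=1: BASE=hotel L=juliet R=charlie all differ -> CONFLICT
i=2: L=india=BASE, R=juliet -> take RIGHT -> juliet
Index 1 -> CONFLICT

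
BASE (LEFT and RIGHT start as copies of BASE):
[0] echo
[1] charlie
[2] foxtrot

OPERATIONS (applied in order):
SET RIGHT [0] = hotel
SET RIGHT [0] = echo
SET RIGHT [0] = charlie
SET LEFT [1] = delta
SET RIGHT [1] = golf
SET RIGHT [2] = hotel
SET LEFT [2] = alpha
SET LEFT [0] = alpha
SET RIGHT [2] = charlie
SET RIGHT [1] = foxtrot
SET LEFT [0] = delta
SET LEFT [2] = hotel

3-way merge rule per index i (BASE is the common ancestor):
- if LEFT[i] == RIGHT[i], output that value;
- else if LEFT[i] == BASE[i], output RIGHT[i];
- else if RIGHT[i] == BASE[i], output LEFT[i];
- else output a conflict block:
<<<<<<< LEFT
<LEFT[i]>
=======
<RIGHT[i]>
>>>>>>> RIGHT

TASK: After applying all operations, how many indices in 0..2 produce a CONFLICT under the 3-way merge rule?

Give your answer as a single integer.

Answer: 3

Derivation:
Final LEFT:  [delta, delta, hotel]
Final RIGHT: [charlie, foxtrot, charlie]
i=0: BASE=echo L=delta R=charlie all differ -> CONFLICT
i=1: BASE=charlie L=delta R=foxtrot all differ -> CONFLICT
i=2: BASE=foxtrot L=hotel R=charlie all differ -> CONFLICT
Conflict count: 3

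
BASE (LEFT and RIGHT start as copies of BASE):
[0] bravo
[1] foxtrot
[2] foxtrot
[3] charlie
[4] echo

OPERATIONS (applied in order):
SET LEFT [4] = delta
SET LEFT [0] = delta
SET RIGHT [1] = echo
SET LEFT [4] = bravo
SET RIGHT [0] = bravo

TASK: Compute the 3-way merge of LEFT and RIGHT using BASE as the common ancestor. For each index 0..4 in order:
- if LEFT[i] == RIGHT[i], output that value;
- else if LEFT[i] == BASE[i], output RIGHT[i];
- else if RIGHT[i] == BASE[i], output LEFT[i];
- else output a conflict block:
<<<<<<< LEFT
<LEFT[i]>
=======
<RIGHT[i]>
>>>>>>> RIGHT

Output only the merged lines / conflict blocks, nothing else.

Answer: delta
echo
foxtrot
charlie
bravo

Derivation:
Final LEFT:  [delta, foxtrot, foxtrot, charlie, bravo]
Final RIGHT: [bravo, echo, foxtrot, charlie, echo]
i=0: L=delta, R=bravo=BASE -> take LEFT -> delta
i=1: L=foxtrot=BASE, R=echo -> take RIGHT -> echo
i=2: L=foxtrot R=foxtrot -> agree -> foxtrot
i=3: L=charlie R=charlie -> agree -> charlie
i=4: L=bravo, R=echo=BASE -> take LEFT -> bravo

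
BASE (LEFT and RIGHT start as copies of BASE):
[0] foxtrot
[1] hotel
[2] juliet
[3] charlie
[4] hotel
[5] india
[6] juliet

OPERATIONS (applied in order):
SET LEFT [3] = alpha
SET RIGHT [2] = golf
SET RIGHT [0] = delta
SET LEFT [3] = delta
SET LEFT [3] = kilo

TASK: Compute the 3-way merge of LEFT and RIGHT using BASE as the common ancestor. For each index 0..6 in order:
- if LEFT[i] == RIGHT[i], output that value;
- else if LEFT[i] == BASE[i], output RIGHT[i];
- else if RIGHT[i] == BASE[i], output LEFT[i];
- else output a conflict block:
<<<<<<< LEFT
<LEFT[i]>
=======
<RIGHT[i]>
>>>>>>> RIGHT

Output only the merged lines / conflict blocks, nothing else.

Final LEFT:  [foxtrot, hotel, juliet, kilo, hotel, india, juliet]
Final RIGHT: [delta, hotel, golf, charlie, hotel, india, juliet]
i=0: L=foxtrot=BASE, R=delta -> take RIGHT -> delta
i=1: L=hotel R=hotel -> agree -> hotel
i=2: L=juliet=BASE, R=golf -> take RIGHT -> golf
i=3: L=kilo, R=charlie=BASE -> take LEFT -> kilo
i=4: L=hotel R=hotel -> agree -> hotel
i=5: L=india R=india -> agree -> india
i=6: L=juliet R=juliet -> agree -> juliet

Answer: delta
hotel
golf
kilo
hotel
india
juliet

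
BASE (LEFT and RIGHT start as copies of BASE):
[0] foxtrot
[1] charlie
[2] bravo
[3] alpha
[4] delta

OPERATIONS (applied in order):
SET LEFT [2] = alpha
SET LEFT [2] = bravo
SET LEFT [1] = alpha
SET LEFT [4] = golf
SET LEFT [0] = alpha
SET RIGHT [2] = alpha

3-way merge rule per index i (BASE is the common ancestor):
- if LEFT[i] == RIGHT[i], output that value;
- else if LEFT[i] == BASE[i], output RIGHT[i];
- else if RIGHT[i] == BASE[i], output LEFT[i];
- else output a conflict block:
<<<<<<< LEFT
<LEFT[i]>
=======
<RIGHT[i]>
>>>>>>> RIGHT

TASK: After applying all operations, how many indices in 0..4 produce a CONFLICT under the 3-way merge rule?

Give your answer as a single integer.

Final LEFT:  [alpha, alpha, bravo, alpha, golf]
Final RIGHT: [foxtrot, charlie, alpha, alpha, delta]
i=0: L=alpha, R=foxtrot=BASE -> take LEFT -> alpha
i=1: L=alpha, R=charlie=BASE -> take LEFT -> alpha
i=2: L=bravo=BASE, R=alpha -> take RIGHT -> alpha
i=3: L=alpha R=alpha -> agree -> alpha
i=4: L=golf, R=delta=BASE -> take LEFT -> golf
Conflict count: 0

Answer: 0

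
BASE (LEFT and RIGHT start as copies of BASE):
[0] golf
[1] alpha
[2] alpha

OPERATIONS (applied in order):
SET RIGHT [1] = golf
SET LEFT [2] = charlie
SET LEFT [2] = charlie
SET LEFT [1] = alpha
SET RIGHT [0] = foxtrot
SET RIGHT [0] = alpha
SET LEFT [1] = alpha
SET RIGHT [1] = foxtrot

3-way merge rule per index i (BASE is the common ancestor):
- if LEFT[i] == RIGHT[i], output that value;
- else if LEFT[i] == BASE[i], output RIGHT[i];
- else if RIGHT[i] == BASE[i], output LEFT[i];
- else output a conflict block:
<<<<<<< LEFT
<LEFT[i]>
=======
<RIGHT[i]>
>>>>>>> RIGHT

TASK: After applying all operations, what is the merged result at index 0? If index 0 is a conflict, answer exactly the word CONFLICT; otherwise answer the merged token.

Final LEFT:  [golf, alpha, charlie]
Final RIGHT: [alpha, foxtrot, alpha]
i=0: L=golf=BASE, R=alpha -> take RIGHT -> alpha
i=1: L=alpha=BASE, R=foxtrot -> take RIGHT -> foxtrot
i=2: L=charlie, R=alpha=BASE -> take LEFT -> charlie
Index 0 -> alpha

Answer: alpha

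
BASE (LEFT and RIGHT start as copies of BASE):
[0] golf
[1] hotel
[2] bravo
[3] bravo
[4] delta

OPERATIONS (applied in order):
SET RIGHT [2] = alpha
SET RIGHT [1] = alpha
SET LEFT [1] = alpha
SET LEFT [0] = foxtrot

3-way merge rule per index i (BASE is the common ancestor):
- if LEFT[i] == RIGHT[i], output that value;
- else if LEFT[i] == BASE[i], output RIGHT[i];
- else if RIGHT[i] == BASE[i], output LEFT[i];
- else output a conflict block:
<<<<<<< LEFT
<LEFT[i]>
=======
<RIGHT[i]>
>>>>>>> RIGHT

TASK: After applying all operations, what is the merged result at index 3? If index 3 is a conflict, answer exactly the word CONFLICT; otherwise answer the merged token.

Answer: bravo

Derivation:
Final LEFT:  [foxtrot, alpha, bravo, bravo, delta]
Final RIGHT: [golf, alpha, alpha, bravo, delta]
i=0: L=foxtrot, R=golf=BASE -> take LEFT -> foxtrot
i=1: L=alpha R=alpha -> agree -> alpha
i=2: L=bravo=BASE, R=alpha -> take RIGHT -> alpha
i=3: L=bravo R=bravo -> agree -> bravo
i=4: L=delta R=delta -> agree -> delta
Index 3 -> bravo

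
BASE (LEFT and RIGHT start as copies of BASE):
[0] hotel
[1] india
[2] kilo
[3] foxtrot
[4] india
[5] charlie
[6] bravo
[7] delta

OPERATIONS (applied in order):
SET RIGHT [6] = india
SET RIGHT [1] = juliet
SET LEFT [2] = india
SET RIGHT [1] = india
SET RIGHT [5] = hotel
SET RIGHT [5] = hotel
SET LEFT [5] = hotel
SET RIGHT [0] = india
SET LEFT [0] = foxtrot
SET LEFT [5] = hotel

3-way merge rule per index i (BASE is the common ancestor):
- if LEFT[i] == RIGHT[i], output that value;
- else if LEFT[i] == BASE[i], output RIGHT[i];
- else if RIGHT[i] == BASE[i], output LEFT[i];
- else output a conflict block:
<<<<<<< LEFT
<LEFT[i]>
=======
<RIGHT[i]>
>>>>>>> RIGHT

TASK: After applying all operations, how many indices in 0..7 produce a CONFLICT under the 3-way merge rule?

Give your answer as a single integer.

Final LEFT:  [foxtrot, india, india, foxtrot, india, hotel, bravo, delta]
Final RIGHT: [india, india, kilo, foxtrot, india, hotel, india, delta]
i=0: BASE=hotel L=foxtrot R=india all differ -> CONFLICT
i=1: L=india R=india -> agree -> india
i=2: L=india, R=kilo=BASE -> take LEFT -> india
i=3: L=foxtrot R=foxtrot -> agree -> foxtrot
i=4: L=india R=india -> agree -> india
i=5: L=hotel R=hotel -> agree -> hotel
i=6: L=bravo=BASE, R=india -> take RIGHT -> india
i=7: L=delta R=delta -> agree -> delta
Conflict count: 1

Answer: 1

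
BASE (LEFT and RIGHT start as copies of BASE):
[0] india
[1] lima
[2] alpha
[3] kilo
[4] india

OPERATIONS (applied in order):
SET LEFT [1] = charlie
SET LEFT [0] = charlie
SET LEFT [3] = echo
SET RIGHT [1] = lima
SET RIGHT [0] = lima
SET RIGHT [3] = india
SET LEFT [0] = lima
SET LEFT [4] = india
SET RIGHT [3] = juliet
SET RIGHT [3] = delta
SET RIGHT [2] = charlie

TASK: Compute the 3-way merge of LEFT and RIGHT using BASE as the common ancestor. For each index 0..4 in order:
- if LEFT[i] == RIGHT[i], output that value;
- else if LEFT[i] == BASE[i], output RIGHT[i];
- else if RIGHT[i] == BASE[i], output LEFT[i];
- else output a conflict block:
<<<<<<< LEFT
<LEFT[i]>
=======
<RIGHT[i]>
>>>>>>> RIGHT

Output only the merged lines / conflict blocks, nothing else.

Final LEFT:  [lima, charlie, alpha, echo, india]
Final RIGHT: [lima, lima, charlie, delta, india]
i=0: L=lima R=lima -> agree -> lima
i=1: L=charlie, R=lima=BASE -> take LEFT -> charlie
i=2: L=alpha=BASE, R=charlie -> take RIGHT -> charlie
i=3: BASE=kilo L=echo R=delta all differ -> CONFLICT
i=4: L=india R=india -> agree -> india

Answer: lima
charlie
charlie
<<<<<<< LEFT
echo
=======
delta
>>>>>>> RIGHT
india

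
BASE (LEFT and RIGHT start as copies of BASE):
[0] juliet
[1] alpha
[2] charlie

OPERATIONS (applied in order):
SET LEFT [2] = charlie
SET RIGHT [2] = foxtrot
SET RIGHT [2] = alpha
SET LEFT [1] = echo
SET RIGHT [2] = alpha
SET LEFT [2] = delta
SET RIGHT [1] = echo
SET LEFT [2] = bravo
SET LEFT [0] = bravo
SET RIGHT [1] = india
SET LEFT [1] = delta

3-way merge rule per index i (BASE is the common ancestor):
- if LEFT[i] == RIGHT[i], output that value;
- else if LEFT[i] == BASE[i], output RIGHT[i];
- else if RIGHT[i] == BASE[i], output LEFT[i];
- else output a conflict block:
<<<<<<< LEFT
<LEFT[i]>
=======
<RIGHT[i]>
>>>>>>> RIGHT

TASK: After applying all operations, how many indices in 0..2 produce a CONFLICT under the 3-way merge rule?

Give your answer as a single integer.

Final LEFT:  [bravo, delta, bravo]
Final RIGHT: [juliet, india, alpha]
i=0: L=bravo, R=juliet=BASE -> take LEFT -> bravo
i=1: BASE=alpha L=delta R=india all differ -> CONFLICT
i=2: BASE=charlie L=bravo R=alpha all differ -> CONFLICT
Conflict count: 2

Answer: 2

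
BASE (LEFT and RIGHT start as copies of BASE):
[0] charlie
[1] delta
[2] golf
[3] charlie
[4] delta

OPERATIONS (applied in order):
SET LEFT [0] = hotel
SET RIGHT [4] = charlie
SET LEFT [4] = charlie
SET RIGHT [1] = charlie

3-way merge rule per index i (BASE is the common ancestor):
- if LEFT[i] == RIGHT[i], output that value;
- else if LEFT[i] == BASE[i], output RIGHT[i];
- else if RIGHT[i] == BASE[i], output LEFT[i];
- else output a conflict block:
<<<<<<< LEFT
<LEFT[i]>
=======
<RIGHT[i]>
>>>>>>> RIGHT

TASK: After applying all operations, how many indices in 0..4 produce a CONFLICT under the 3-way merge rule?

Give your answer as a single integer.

Answer: 0

Derivation:
Final LEFT:  [hotel, delta, golf, charlie, charlie]
Final RIGHT: [charlie, charlie, golf, charlie, charlie]
i=0: L=hotel, R=charlie=BASE -> take LEFT -> hotel
i=1: L=delta=BASE, R=charlie -> take RIGHT -> charlie
i=2: L=golf R=golf -> agree -> golf
i=3: L=charlie R=charlie -> agree -> charlie
i=4: L=charlie R=charlie -> agree -> charlie
Conflict count: 0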